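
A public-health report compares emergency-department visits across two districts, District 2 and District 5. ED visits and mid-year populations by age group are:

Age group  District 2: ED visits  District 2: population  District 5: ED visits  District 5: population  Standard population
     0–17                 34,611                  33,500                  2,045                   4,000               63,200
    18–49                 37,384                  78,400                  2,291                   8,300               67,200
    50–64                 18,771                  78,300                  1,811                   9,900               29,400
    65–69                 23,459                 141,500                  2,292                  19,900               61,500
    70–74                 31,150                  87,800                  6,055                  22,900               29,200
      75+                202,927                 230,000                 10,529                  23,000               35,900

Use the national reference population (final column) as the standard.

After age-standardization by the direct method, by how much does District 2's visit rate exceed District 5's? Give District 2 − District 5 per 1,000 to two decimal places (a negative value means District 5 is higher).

Age-specific rates per 1,000 for District 2: 1033.164, 476.837, 239.732, 165.788, 354.784, 882.291.
For District 5: 511.250, 276.024, 182.929, 115.176, 264.410, 457.783.
Standard total = 286,400; weights = 0.2207, 0.2346, 0.1027, 0.2147, 0.1020, 0.1253.
District 2: 0.2207×1033.164 + 0.2346×476.837 + 0.1027×239.732 + 0.2147×165.788 + 0.1020×354.784 + 0.1253×882.291 = 546.8485 per 1,000.
District 5: 0.2207×511.250 + 0.2346×276.024 + 0.1027×182.929 + 0.2147×115.176 + 0.1020×264.410 + 0.1253×457.783 = 305.4345 per 1,000.
Difference = 546.8485 − 305.4345 = 241.4140.

241.41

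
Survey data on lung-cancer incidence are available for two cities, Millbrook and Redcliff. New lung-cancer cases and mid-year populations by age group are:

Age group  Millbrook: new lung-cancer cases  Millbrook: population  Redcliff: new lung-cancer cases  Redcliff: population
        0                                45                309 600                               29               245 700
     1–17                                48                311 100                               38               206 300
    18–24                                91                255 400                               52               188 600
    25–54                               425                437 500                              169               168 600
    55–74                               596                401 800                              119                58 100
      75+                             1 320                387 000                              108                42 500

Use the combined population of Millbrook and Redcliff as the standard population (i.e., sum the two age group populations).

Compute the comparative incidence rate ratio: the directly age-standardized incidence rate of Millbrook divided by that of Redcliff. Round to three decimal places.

Age-specific rates per 100 000 for Millbrook: 14.53, 15.43, 35.63, 97.14, 148.33, 341.09.
For Redcliff: 11.80, 18.42, 27.57, 100.24, 204.82, 254.12.
Combined standard total = 3 012 200; weights = 0.1844, 0.1718, 0.1474, 0.2012, 0.1527, 0.1426.
Millbrook: 0.1844×14.53 + 0.1718×15.43 + 0.1474×35.63 + 0.2012×97.14 + 0.1527×148.33 + 0.1426×341.09 = 101.4098 per 100 000.
Redcliff: 0.1844×11.80 + 0.1718×18.42 + 0.1474×27.57 + 0.2012×100.24 + 0.1527×204.82 + 0.1426×254.12 = 97.0786 per 100 000.
Ratio = 101.4098 ÷ 97.0786 = 1.04462.

1.045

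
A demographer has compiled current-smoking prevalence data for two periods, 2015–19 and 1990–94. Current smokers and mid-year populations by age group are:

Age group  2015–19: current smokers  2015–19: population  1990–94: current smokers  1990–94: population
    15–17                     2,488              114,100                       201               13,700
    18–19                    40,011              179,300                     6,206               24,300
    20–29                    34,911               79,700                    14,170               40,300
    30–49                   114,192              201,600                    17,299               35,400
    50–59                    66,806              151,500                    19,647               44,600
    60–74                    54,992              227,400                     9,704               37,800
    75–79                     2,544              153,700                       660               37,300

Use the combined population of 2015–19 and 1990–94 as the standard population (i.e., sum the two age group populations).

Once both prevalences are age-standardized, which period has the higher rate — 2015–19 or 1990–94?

Age-specific rates per 1,000 for 2015–19: 21.805, 223.151, 438.030, 566.429, 440.964, 241.829, 16.552.
For 1990–94: 14.672, 255.391, 351.613, 488.672, 440.516, 256.720, 17.694.
Combined standard total = 1,340,700; weights = 0.0953, 0.1519, 0.0895, 0.1768, 0.1463, 0.1978, 0.1425.
2015–19: 0.0953×21.805 + 0.1519×223.151 + 0.0895×438.030 + 0.1768×566.429 + 0.1463×440.964 + 0.1978×241.829 + 0.1425×16.552 = 289.9940 per 1,000.
1990–94: 0.0953×14.672 + 0.1519×255.391 + 0.0895×351.613 + 0.1768×488.672 + 0.1463×440.516 + 0.1978×256.720 + 0.1425×17.694 = 275.7726 per 1,000.
The crude rates (285.33 vs 290.86) would put 1990–94 higher, but that reflects its age composition; once standardized to a common age structure, 2015–19 has the higher underlying rate.

2015–19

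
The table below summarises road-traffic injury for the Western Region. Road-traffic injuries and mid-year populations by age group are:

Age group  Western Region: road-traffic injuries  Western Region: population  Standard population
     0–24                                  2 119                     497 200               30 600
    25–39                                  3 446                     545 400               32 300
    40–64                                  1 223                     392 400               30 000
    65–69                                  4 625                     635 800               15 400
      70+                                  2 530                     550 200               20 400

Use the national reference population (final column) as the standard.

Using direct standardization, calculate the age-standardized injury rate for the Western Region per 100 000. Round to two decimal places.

Age-specific rates per 100 000 for the Western Region: 426.19, 631.83, 311.67, 727.43, 459.83.
Standard total = 128 700; weights = 0.2378, 0.2510, 0.2331, 0.1197, 0.1585.
Standardized rate: 0.2378×426.19 + 0.2510×631.83 + 0.2331×311.67 + 0.1197×727.43 + 0.1585×459.83 = 492.4831 per 100 000.

492.48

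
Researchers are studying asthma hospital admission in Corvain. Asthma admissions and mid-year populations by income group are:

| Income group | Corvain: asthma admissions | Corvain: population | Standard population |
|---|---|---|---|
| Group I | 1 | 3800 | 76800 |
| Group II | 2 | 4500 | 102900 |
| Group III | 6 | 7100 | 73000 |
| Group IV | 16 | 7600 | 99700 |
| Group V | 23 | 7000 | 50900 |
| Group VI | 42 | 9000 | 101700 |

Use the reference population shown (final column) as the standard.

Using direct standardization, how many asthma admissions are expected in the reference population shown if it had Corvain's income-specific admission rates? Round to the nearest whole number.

Income-specific rates per 10000 for Corvain: 2.63, 4.44, 8.45, 21.05, 32.86, 46.67.
Expected asthma admissions = Σ (standard pop × income-specific rate ÷ 10000)
= 76800×2.63/10000 + 102900×4.44/10000 + 73000×8.45/10000 + 99700×21.05/10000 + 50900×32.86/10000 + 101700×46.67/10000
= 20.21 + 45.73 + 61.69 + 209.89 + 167.24 + 474.60 = 979.37.

979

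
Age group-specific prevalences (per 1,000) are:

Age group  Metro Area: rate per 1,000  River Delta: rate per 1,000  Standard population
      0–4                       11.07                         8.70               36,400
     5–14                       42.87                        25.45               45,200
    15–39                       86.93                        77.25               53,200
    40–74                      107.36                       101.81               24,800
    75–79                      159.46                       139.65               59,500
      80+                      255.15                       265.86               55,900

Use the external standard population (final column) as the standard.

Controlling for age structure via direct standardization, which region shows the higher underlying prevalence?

Metro Area

Standard total = 275,000; weights = 0.1324, 0.1644, 0.1935, 0.0902, 0.2164, 0.2033.
The Metro Area: 0.1324×11.07 + 0.1644×42.87 + 0.1935×86.93 + 0.0902×107.36 + 0.2164×159.46 + 0.2033×255.15 = 121.3768 per 1,000.
The River Delta: 0.1324×8.70 + 0.1644×25.45 + 0.1935×77.25 + 0.0902×101.81 + 0.2164×139.65 + 0.2033×265.86 = 113.7177 per 1,000.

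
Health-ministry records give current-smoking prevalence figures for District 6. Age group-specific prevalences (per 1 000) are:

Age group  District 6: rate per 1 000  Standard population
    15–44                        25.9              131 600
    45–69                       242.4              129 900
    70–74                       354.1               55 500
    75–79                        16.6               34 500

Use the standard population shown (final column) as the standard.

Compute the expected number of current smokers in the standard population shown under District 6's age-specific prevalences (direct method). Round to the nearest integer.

Expected current smokers = Σ (standard pop × age-specific rate ÷ 1 000)
= 131 600×25.9/1 000 + 129 900×242.4/1 000 + 55 500×354.1/1 000 + 34 500×16.6/1 000
= 3408.44 + 31487.76 + 19652.55 + 572.70 = 55121.45.

55121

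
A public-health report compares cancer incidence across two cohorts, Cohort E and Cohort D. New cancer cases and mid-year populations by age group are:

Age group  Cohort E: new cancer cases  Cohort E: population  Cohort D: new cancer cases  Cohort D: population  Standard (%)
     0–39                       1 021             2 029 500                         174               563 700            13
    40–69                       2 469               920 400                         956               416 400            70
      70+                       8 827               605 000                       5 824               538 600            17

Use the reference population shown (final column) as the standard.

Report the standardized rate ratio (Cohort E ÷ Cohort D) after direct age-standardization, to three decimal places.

1.269

Age-specific rates per 100 000 for Cohort E: 50.31, 268.25, 1459.01.
For Cohort D: 30.87, 229.59, 1081.32.
Standard weights: 0.13, 0.70, 0.17.
Cohort E: 0.1300×50.31 + 0.7000×268.25 + 0.1700×1459.01 = 442.3485 per 100 000.
Cohort D: 0.1300×30.87 + 0.7000×229.59 + 0.1700×1081.32 = 348.5484 per 100 000.
Ratio = 442.3485 ÷ 348.5484 = 1.26912.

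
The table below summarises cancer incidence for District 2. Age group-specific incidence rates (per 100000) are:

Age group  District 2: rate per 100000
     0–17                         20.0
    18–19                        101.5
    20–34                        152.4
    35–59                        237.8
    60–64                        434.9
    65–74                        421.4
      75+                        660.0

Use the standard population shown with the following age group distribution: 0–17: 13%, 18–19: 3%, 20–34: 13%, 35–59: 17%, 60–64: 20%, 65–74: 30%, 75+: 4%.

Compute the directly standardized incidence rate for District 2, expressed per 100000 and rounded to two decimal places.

Standard weights: 0.13, 0.03, 0.13, 0.17, 0.20, 0.30, 0.04.
Standardized rate: 0.1300×20.0 + 0.0300×101.5 + 0.1300×152.4 + 0.1700×237.8 + 0.2000×434.9 + 0.3000×421.4 + 0.0400×660.0 = 305.6830 per 100000.

305.68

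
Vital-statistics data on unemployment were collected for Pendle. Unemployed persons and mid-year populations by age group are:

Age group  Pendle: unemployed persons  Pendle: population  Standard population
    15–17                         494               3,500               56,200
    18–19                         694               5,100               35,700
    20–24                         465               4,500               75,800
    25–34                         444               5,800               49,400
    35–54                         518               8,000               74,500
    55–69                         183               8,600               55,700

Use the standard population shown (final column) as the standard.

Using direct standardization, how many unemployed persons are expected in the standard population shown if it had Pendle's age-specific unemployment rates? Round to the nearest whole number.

30414

Age-specific rates per 1,000 for Pendle: 141.143, 136.078, 103.333, 76.552, 64.750, 21.279.
Expected unemployed persons = Σ (standard pop × age-specific rate ÷ 1,000)
= 56,200×141.143/1,000 + 35,700×136.078/1,000 + 75,800×103.333/1,000 + 49,400×76.552/1,000 + 74,500×64.750/1,000 + 55,700×21.279/1,000
= 7932.23 + 4858.00 + 7832.67 + 3781.66 + 4823.88 + 1185.24 = 30413.67.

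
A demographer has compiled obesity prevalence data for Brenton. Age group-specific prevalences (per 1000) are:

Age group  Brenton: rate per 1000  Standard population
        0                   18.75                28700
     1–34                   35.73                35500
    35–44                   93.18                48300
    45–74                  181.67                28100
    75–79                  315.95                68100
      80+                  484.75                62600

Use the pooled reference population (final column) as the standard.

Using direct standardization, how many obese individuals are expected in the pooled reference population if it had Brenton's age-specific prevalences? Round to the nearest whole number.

63274

Expected obese individuals = Σ (standard pop × age-specific rate ÷ 1000)
= 28700×18.75/1000 + 35500×35.73/1000 + 48300×93.18/1000 + 28100×181.67/1000 + 68100×315.95/1000 + 62600×484.75/1000
= 538.12 + 1268.41 + 4500.59 + 5104.93 + 21516.19 + 30345.35 = 63273.61.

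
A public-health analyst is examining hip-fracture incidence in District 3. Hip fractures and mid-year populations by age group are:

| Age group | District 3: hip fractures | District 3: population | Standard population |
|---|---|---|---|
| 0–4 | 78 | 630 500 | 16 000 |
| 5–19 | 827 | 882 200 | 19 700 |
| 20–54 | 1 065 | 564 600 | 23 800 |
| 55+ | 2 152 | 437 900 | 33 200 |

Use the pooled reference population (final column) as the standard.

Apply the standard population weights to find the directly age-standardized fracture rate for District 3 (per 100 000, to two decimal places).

246.49

Age-specific rates per 100 000 for District 3: 12.37, 93.74, 188.63, 491.44.
Standard total = 92 700; weights = 0.1726, 0.2125, 0.2567, 0.3581.
Standardized rate: 0.1726×12.37 + 0.2125×93.74 + 0.2567×188.63 + 0.3581×491.44 = 246.4912 per 100 000.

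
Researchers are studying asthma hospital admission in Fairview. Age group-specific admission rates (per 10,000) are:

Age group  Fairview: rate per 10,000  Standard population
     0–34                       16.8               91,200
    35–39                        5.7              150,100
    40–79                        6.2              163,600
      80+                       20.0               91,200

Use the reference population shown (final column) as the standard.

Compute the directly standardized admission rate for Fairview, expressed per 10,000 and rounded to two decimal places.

10.53

Standard total = 496,100; weights = 0.1838, 0.3026, 0.3298, 0.1838.
Standardized rate: 0.1838×16.8 + 0.3026×5.7 + 0.3298×6.2 + 0.1838×20.0 = 10.5343 per 10,000.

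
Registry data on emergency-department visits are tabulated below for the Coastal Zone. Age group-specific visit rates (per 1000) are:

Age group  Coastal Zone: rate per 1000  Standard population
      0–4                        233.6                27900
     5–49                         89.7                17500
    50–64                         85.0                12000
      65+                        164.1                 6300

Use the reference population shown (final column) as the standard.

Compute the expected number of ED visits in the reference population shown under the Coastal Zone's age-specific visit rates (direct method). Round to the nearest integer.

Expected ED visits = Σ (standard pop × age-specific rate ÷ 1000)
= 27900×233.6/1000 + 17500×89.7/1000 + 12000×85.0/1000 + 6300×164.1/1000
= 6517.44 + 1569.75 + 1020.00 + 1033.83 = 10141.02.

10141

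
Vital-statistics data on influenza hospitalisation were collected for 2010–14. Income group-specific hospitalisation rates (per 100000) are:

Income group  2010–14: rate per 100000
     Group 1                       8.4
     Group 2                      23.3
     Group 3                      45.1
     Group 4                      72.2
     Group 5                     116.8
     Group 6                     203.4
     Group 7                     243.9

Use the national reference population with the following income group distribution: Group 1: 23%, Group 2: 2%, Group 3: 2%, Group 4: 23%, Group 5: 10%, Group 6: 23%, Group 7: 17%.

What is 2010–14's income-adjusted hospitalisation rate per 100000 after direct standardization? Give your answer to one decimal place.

Standard weights: 0.23, 0.02, 0.02, 0.23, 0.10, 0.23, 0.17.
Standardized rate: 0.2300×8.4 + 0.0200×23.3 + 0.0200×45.1 + 0.2300×72.2 + 0.1000×116.8 + 0.2300×203.4 + 0.1700×243.9 = 119.8310 per 100000.

119.8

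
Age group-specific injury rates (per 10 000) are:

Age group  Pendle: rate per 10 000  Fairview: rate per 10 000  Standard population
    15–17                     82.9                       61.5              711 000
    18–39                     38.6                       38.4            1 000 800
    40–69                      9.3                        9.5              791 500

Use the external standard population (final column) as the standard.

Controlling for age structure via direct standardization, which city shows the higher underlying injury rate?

Pendle

Standard total = 2 503 300; weights = 0.2840, 0.3998, 0.3162.
Pendle: 0.2840×82.9 + 0.3998×38.6 + 0.3162×9.3 = 41.9182 per 10 000.
Fairview: 0.2840×61.5 + 0.3998×38.4 + 0.3162×9.5 = 35.8233 per 10 000.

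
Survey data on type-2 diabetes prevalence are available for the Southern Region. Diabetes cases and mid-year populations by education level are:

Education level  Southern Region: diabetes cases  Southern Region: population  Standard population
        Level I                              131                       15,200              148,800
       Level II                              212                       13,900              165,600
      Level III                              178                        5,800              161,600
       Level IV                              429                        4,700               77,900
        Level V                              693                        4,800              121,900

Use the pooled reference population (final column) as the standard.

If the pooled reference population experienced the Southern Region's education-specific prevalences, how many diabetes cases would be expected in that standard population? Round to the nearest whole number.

33477

Education-specific rates per 1,000 for the Southern Region: 8.618, 15.252, 30.690, 91.277, 144.375.
Expected diabetes cases = Σ (standard pop × education-specific rate ÷ 1,000)
= 148,800×8.618/1,000 + 165,600×15.252/1,000 + 161,600×30.690/1,000 + 77,900×91.277/1,000 + 121,900×144.375/1,000
= 1282.42 + 2525.70 + 4959.45 + 7110.45 + 17599.31 = 33477.33.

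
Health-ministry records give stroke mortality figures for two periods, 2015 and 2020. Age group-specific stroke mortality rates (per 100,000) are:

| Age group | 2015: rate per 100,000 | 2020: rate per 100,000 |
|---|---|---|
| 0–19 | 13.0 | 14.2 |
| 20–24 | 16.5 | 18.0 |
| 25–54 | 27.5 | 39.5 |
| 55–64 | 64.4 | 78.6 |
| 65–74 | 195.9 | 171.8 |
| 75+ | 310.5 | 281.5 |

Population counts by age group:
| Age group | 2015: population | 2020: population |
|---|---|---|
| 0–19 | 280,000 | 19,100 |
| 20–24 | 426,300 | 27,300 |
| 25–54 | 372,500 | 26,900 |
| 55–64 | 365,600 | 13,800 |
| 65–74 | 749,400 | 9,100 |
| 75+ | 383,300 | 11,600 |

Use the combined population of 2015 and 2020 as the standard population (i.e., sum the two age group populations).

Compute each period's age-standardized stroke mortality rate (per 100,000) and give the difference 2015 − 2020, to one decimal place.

Combined standard total = 2,684,900; weights = 0.1114, 0.1689, 0.1488, 0.1413, 0.2825, 0.1471.
2015: 0.1114×13.0 + 0.1689×16.5 + 0.1488×27.5 + 0.1413×64.4 + 0.2825×195.9 + 0.1471×310.5 = 118.4387 per 100,000.
2020: 0.1114×14.2 + 0.1689×18.0 + 0.1488×39.5 + 0.1413×78.6 + 0.2825×171.8 + 0.1471×281.5 = 111.5437 per 100,000.
Difference = 118.4387 − 111.5437 = 6.8950.

6.9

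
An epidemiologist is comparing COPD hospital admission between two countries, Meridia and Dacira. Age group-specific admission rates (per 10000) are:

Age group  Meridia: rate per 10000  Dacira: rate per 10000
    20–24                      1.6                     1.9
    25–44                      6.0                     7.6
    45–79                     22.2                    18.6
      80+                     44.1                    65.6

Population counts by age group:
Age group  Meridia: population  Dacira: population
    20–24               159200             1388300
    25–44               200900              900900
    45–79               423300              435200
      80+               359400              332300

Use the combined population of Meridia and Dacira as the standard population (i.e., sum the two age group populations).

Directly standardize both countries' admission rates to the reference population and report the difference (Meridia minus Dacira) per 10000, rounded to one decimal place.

Combined standard total = 4199500; weights = 0.3685, 0.2624, 0.2044, 0.1647.
Meridia: 0.3685×1.6 + 0.2624×6.0 + 0.2044×22.2 + 0.1647×44.1 = 13.9658 per 10000.
Dacira: 0.3685×1.9 + 0.2624×7.6 + 0.2044×18.6 + 0.1647×65.6 = 17.3015 per 10000.
Difference = 13.9658 − 17.3015 = -3.3357.

-3.3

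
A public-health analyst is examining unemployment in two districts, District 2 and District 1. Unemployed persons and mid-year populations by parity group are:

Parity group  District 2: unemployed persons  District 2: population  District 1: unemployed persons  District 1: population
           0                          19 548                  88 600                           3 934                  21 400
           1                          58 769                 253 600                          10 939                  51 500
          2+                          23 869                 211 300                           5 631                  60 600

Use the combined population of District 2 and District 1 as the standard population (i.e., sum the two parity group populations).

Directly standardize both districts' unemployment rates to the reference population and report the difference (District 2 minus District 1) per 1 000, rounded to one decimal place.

22.4

Parity-specific rates per 1 000 for District 2: 220.632, 231.739, 112.963.
For District 1: 183.832, 212.408, 92.921.
Combined standard total = 687 000; weights = 0.1601, 0.4441, 0.3958.
District 2: 0.1601×220.632 + 0.4441×231.739 + 0.3958×112.963 = 182.9514 per 1 000.
District 1: 0.1601×183.832 + 0.4441×212.408 + 0.3958×92.921 = 160.5419 per 1 000.
Difference = 182.9514 − 160.5419 = 22.4095.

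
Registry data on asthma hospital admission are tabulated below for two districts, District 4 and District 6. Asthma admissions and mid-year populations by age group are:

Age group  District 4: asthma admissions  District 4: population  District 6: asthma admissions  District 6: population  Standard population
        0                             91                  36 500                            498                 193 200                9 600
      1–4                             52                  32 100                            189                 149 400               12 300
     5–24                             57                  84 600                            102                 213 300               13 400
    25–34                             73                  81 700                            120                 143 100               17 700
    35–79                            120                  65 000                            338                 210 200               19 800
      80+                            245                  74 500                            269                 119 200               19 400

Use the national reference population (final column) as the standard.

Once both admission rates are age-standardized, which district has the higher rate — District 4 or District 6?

Age-specific rates per 10 000 for District 4: 24.93, 16.20, 6.74, 8.94, 18.46, 32.89.
For District 6: 25.78, 12.65, 4.78, 8.39, 16.08, 22.57.
Standard total = 92 200; weights = 0.1041, 0.1334, 0.1453, 0.1920, 0.2148, 0.2104.
District 4: 0.1041×24.93 + 0.1334×16.20 + 0.1453×6.74 + 0.1920×8.94 + 0.2148×18.46 + 0.2104×32.89 = 18.3357 per 10 000.
District 6: 0.1041×25.78 + 0.1334×12.65 + 0.1453×4.78 + 0.1920×8.39 + 0.2148×16.08 + 0.2104×22.57 = 14.8779 per 10 000.

District 4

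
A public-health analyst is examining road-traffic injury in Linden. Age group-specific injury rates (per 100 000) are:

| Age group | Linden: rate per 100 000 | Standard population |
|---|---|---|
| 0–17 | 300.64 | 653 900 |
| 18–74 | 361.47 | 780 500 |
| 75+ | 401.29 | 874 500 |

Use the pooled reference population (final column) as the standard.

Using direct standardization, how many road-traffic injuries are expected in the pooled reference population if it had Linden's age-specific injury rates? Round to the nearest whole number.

Expected road-traffic injuries = Σ (standard pop × age-specific rate ÷ 100 000)
= 653 900×300.64/100 000 + 780 500×361.47/100 000 + 874 500×401.29/100 000
= 1965.88 + 2821.27 + 3509.28 = 8296.44.

8296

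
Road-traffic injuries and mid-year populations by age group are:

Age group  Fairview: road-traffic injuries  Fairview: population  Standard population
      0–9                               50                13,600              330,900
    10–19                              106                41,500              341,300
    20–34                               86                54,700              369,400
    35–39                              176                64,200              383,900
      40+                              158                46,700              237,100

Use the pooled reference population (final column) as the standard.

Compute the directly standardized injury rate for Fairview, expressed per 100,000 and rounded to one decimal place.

Age-specific rates per 100,000 for Fairview: 367.65, 255.42, 157.22, 274.14, 338.33.
Standard total = 1,662,600; weights = 0.1990, 0.2053, 0.2222, 0.2309, 0.1426.
Standardized rate: 0.1990×367.65 + 0.2053×255.42 + 0.2222×157.22 + 0.2309×274.14 + 0.1426×338.33 = 272.0853 per 100,000.

272.1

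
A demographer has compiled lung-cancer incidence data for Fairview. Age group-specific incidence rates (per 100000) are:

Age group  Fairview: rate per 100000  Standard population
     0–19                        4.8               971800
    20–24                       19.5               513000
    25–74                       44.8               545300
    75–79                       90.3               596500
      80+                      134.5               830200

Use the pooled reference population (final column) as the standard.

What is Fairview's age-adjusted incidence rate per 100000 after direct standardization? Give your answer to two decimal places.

59.19

Standard total = 3456800; weights = 0.2811, 0.1484, 0.1577, 0.1726, 0.2402.
Standardized rate: 0.2811×4.8 + 0.1484×19.5 + 0.1577×44.8 + 0.1726×90.3 + 0.2402×134.5 = 59.1945 per 100000.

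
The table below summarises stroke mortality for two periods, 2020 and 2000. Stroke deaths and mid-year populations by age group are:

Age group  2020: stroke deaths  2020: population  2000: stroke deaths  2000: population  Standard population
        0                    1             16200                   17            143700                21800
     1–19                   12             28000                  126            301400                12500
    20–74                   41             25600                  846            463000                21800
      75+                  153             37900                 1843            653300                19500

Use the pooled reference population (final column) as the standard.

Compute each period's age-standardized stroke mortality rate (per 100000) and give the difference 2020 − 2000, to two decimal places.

23.40

Age-specific rates per 100000 for 2020: 6.17, 42.86, 160.16, 403.69.
For 2000: 11.83, 41.80, 182.72, 282.11.
Standard total = 75600; weights = 0.2884, 0.1653, 0.2884, 0.2579.
2020: 0.2884×6.17 + 0.1653×42.86 + 0.2884×160.16 + 0.2579×403.69 = 159.1762 per 100000.
2000: 0.2884×11.83 + 0.1653×41.80 + 0.2884×182.72 + 0.2579×282.11 = 135.7785 per 100000.
Difference = 159.1762 − 135.7785 = 23.3977.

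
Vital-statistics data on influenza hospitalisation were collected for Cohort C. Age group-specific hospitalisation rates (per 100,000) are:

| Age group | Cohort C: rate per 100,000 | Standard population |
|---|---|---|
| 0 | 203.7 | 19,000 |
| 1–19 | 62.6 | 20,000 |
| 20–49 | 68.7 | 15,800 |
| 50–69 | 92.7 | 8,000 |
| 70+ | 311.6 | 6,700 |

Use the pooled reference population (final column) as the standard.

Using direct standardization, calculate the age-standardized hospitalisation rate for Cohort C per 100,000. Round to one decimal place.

130.0

Standard total = 69,500; weights = 0.2734, 0.2878, 0.2273, 0.1151, 0.0964.
Standardized rate: 0.2734×203.7 + 0.2878×62.6 + 0.2273×68.7 + 0.1151×92.7 + 0.0964×311.6 = 130.0299 per 100,000.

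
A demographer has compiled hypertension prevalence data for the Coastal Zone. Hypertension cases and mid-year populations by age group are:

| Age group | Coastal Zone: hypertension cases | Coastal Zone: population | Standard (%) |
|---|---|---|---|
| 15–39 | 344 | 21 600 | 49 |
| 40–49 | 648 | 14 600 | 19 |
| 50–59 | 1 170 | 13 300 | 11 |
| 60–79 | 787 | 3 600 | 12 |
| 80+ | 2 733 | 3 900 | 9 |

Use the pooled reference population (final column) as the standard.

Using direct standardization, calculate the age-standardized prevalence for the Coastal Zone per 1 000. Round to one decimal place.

115.2

Age-specific rates per 1 000 for the Coastal Zone: 15.926, 44.384, 87.970, 218.611, 700.769.
Standard weights: 0.49, 0.19, 0.11, 0.12, 0.09.
Standardized rate: 0.4900×15.926 + 0.1900×44.384 + 0.1100×87.970 + 0.1200×218.611 + 0.0900×700.769 = 115.2158 per 1 000.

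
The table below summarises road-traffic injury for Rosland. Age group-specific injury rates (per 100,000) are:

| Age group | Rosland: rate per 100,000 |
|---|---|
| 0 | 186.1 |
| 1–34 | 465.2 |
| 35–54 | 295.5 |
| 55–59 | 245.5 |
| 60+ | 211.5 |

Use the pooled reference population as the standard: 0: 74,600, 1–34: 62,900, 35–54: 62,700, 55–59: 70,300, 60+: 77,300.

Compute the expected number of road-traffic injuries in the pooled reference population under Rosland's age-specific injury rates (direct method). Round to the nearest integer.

953

Expected road-traffic injuries = Σ (standard pop × age-specific rate ÷ 100,000)
= 74,600×186.1/100,000 + 62,900×465.2/100,000 + 62,700×295.5/100,000 + 70,300×245.5/100,000 + 77,300×211.5/100,000
= 138.83 + 292.61 + 185.28 + 172.59 + 163.49 = 952.80.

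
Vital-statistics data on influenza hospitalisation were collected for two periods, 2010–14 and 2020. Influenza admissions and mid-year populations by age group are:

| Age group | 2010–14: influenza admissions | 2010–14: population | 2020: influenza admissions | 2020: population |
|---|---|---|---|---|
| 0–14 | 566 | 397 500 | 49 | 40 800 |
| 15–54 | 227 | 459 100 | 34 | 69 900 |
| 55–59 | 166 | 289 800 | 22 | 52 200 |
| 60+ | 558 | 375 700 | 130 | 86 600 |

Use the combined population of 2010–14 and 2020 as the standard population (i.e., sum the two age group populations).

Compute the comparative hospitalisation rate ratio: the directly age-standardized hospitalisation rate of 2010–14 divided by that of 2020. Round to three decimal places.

1.090

Age-specific rates per 100 000 for 2010–14: 142.39, 49.44, 57.28, 148.52.
For 2020: 120.10, 48.64, 42.15, 150.12.
Combined standard total = 1 771 600; weights = 0.2474, 0.2986, 0.1930, 0.2610.
2010–14: 0.2474×142.39 + 0.2986×49.44 + 0.1930×57.28 + 0.2610×148.52 = 99.8069 per 100 000.
2020: 0.2474×120.10 + 0.2986×48.64 + 0.1930×42.15 + 0.2610×150.12 = 91.5456 per 100 000.
Ratio = 99.8069 ÷ 91.5456 = 1.09024.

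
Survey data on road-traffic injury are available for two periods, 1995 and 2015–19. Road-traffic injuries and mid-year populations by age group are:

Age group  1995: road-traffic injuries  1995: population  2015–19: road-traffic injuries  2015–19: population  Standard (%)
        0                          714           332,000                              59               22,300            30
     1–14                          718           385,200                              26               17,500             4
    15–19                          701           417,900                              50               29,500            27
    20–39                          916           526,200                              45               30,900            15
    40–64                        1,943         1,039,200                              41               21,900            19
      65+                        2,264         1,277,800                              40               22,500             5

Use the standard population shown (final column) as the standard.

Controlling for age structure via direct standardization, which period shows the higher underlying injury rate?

Age-specific rates per 100,000 for 1995: 215.06, 186.40, 167.74, 174.08, 186.97, 177.18.
For 2015–19: 264.57, 148.57, 169.49, 145.63, 187.21, 177.78.
Standard weights: 0.30, 0.04, 0.27, 0.15, 0.19, 0.05.
1995: 0.3000×215.06 + 0.0400×186.40 + 0.2700×167.74 + 0.1500×174.08 + 0.1900×186.97 + 0.0500×177.18 = 187.7598 per 100,000.
2015–19: 0.3000×264.57 + 0.0400×148.57 + 0.2700×169.49 + 0.1500×145.63 + 0.1900×187.21 + 0.0500×177.78 = 197.3821 per 100,000.
The crude rates (182.39 vs 180.50) would put 1995 higher, but that reflects its age composition; once standardized to a common age structure, 2015–19 has the higher underlying rate.

2015–19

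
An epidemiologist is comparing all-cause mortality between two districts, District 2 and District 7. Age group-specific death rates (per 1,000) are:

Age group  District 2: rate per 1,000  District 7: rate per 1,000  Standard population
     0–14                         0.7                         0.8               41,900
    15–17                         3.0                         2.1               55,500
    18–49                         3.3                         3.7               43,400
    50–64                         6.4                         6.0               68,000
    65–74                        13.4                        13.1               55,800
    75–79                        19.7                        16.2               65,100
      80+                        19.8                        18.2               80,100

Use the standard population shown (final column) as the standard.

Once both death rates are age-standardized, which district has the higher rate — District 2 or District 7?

Standard total = 409,800; weights = 0.1022, 0.1354, 0.1059, 0.1659, 0.1362, 0.1589, 0.1955.
District 2: 0.1022×0.7 + 0.1354×3.0 + 0.1059×3.3 + 0.1659×6.4 + 0.1362×13.4 + 0.1589×19.7 + 0.1955×19.8 = 10.7136 per 1,000.
District 7: 0.1022×0.8 + 0.1354×2.1 + 0.1059×3.7 + 0.1659×6.0 + 0.1362×13.1 + 0.1589×16.2 + 0.1955×18.2 = 9.6683 per 1,000.

District 2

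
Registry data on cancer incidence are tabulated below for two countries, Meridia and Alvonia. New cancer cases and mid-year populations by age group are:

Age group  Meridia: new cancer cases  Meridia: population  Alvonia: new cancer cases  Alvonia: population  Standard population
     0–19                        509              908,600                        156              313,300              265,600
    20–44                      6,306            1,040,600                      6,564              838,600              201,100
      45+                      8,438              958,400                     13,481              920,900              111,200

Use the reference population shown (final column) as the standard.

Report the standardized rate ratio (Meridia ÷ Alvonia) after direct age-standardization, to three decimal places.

0.704

Age-specific rates per 100,000 for Meridia: 56.02, 606.00, 880.43.
For Alvonia: 49.79, 782.73, 1463.89.
Standard total = 577,900; weights = 0.4596, 0.3480, 0.1924.
Meridia: 0.4596×56.02 + 0.3480×606.00 + 0.1924×880.43 = 406.0360 per 100,000.
Alvonia: 0.4596×49.79 + 0.3480×782.73 + 0.1924×1463.89 = 576.9468 per 100,000.
Ratio = 406.0360 ÷ 576.9468 = 0.70377.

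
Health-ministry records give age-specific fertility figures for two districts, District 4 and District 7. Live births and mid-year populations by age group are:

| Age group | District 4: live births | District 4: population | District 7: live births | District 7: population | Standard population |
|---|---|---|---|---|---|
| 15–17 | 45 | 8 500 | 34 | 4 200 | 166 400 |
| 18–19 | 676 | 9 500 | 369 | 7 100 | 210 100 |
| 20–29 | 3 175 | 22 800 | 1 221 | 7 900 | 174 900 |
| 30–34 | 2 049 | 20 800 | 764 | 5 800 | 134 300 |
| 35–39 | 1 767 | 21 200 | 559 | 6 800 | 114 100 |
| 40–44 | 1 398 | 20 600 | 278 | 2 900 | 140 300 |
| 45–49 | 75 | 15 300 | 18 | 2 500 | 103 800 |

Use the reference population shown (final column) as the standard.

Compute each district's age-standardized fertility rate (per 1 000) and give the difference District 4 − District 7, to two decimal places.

Age-specific rates per 1 000 for District 4: 5.294, 71.158, 139.254, 98.510, 83.349, 67.864, 4.902.
For District 7: 8.095, 51.972, 154.557, 131.724, 82.206, 95.862, 7.200.
Standard total = 1 043 900; weights = 0.1594, 0.2013, 0.1675, 0.1287, 0.1093, 0.1344, 0.0994.
District 4: 0.1594×5.294 + 0.2013×71.158 + 0.1675×139.254 + 0.1287×98.510 + 0.1093×83.349 + 0.1344×67.864 + 0.0994×4.902 = 69.8888 per 1 000.
District 7: 0.1594×8.095 + 0.2013×51.972 + 0.1675×154.557 + 0.1287×131.724 + 0.1093×82.206 + 0.1344×95.862 + 0.0994×7.200 = 77.1773 per 1 000.
Difference = 69.8888 − 77.1773 = -7.2885.

-7.29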